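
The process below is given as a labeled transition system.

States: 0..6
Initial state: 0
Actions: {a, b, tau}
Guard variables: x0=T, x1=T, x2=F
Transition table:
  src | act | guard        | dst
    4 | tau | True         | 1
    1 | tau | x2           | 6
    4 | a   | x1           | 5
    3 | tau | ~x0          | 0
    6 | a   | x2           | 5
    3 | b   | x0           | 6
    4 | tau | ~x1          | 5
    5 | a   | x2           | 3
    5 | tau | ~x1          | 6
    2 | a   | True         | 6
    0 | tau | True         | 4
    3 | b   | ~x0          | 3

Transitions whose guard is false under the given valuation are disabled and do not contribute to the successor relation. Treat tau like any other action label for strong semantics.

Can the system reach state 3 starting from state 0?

After dropping false guards: 5 live edges.
depth 0: {0}
depth 1: {4}  total {0,4}
depth 2: {1,5}  total {0,1,4,5}
R = {0,1,4,5}

Answer: UNREACHABLE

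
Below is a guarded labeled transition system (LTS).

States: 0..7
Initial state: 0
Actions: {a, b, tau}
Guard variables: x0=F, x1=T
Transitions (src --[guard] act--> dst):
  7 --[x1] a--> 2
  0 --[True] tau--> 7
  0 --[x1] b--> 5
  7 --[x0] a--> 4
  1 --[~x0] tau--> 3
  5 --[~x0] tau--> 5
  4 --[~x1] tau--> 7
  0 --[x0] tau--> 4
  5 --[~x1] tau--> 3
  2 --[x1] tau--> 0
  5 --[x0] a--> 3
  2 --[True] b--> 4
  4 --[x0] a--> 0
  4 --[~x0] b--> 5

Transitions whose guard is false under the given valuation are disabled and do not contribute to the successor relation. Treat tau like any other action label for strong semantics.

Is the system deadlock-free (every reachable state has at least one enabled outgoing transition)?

Answer: DEADLOCK-FREE

Analysis:
Reachable = {0,2,4,5,7}
  0: b→5  tau→7  [2 out]
  2: b→4  tau→0  [2 out]
  4: b→5  [1 out]
  5: tau→5  [1 out]
  7: a→2  [1 out]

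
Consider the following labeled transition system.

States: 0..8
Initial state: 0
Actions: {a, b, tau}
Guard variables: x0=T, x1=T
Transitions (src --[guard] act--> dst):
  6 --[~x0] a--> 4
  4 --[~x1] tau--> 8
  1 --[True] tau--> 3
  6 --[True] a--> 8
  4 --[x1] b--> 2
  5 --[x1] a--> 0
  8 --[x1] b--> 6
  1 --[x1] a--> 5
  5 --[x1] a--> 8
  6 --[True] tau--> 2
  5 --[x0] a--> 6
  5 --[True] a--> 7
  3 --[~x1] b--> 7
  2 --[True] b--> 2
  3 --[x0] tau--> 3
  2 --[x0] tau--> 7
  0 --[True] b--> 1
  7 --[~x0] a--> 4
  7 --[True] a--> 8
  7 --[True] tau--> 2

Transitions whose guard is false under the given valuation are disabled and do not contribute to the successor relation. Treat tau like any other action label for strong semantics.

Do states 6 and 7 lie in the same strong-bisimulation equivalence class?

Refine partition for ~:
  P[0] = {{0,1,2,3,4,5,6,7,8}}
  P[1] = {{0,4,8},{1,6,7},{2},{3},{5}}
  P[2] = {{0,8},{1},{2},{3},{4},{5},{6,7}}
  P[3] = {{0},{1},{2},{3},{4},{5},{6,7},{8}}
stable after 4 split(s): 8 block(s)
class of 6: {6,7}; class of 7: {6,7}

Answer: BISIMILAR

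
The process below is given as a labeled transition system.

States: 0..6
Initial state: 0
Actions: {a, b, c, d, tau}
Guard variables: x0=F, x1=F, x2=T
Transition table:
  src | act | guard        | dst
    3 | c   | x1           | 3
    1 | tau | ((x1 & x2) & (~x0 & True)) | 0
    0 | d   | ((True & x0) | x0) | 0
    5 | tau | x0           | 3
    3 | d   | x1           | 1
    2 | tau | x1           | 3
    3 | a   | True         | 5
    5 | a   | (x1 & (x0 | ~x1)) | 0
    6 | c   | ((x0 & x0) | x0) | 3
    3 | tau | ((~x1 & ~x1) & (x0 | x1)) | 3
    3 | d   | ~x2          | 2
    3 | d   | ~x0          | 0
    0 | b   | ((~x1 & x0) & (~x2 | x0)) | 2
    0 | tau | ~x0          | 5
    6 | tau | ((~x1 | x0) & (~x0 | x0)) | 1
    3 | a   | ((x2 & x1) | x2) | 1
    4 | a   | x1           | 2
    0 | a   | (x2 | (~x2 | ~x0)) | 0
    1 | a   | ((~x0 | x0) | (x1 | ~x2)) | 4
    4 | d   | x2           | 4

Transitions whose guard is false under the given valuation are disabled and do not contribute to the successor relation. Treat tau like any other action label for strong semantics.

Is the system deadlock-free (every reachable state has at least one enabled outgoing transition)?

Answer: DEADLOCK at state 5

Working:
Reach set: {0,5}
  0: a→0  tau→5  [2 out]
  5: ∅  [no exit]
witness 5: tau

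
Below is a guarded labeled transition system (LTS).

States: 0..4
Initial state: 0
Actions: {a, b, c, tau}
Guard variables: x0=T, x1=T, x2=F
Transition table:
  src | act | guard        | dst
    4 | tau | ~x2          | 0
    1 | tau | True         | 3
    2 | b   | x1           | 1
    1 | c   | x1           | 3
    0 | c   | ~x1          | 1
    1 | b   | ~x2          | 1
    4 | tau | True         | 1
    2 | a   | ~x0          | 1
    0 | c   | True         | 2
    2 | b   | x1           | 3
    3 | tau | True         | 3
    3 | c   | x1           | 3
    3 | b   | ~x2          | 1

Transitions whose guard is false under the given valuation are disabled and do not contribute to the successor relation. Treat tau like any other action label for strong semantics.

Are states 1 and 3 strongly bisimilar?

Bisimulation quotient by refinement:
  π0 = {{0,1,2,3,4}}
  π1 = {{0},{1,3},{2},{4}}
Fixed point at round 2; 4 class(es).
1∈{1,3}, 3∈{1,3}

Answer: BISIMILAR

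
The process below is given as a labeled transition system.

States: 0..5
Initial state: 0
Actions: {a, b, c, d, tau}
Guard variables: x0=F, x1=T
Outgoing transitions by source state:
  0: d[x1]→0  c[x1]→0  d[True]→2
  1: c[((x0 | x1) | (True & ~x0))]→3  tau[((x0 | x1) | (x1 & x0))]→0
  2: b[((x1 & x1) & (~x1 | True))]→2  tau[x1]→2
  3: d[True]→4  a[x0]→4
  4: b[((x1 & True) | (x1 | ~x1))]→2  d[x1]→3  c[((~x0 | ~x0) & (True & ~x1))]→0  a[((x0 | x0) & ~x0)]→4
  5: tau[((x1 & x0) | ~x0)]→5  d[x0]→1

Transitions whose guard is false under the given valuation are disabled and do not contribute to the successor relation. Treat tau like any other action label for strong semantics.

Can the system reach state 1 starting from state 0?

Guard filter leaves 11 enabled edge(s).
L0 = {0}
L1 = {2}  now seen {0,2}
R = {0,2}

Answer: UNREACHABLE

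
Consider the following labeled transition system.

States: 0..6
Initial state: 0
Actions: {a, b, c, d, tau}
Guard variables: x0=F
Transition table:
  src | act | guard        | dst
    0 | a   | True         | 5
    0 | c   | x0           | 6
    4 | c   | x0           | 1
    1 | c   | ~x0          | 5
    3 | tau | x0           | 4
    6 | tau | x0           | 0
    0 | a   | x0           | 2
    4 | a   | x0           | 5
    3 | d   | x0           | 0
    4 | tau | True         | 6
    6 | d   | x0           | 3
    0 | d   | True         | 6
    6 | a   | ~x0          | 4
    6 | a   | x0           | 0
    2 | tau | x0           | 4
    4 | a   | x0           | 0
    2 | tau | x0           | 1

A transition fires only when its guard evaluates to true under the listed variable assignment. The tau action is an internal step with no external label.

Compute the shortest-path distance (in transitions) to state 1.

Layered search for 1:
  L0 = {0}
  L1 = {5,6}
  L2 = {4}
1 never appears.

Answer: UNREACHABLE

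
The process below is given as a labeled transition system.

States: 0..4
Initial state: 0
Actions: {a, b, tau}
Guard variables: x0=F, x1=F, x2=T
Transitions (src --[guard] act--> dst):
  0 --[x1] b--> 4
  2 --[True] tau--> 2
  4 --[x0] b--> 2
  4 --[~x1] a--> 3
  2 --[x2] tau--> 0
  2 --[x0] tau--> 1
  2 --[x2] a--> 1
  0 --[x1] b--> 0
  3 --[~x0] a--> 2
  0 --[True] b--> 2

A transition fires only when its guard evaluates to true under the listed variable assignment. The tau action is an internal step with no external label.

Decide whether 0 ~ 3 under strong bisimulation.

Answer: NOT BISIMILAR

Analysis:
Compute ~ classes (split until stable):
  P[0] = {{0,1,2,3,4}}
  P[1] = {{0},{1},{2},{3,4}}
  P[2] = {{0},{1},{2},{3},{4}}
stable after 3 split(s): 5 block(s)
[0]={0}  [3]={3}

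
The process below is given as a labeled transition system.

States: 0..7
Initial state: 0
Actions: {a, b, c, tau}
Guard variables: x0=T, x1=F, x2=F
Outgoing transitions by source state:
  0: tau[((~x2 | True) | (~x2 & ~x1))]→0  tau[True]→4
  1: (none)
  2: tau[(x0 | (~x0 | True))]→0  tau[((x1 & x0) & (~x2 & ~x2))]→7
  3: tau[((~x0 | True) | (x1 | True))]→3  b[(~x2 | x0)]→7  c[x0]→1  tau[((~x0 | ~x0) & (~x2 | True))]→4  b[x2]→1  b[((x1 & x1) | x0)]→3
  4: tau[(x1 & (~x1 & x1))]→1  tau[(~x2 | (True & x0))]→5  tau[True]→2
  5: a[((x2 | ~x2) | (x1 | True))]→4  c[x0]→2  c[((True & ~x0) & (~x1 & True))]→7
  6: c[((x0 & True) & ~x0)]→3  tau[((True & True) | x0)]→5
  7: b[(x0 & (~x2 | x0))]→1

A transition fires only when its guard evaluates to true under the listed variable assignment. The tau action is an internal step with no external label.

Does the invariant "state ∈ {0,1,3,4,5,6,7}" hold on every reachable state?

Answer: INVARIANT VIOLATED at state 2

Working:
Safe = {0,1,3,4,5,6,7}
Reach set: {0,2,4,5}
  0: ✓
  2: ✗ unsafe
  4: ✓
  5: ✓
witness against invariant: tau·tau → 2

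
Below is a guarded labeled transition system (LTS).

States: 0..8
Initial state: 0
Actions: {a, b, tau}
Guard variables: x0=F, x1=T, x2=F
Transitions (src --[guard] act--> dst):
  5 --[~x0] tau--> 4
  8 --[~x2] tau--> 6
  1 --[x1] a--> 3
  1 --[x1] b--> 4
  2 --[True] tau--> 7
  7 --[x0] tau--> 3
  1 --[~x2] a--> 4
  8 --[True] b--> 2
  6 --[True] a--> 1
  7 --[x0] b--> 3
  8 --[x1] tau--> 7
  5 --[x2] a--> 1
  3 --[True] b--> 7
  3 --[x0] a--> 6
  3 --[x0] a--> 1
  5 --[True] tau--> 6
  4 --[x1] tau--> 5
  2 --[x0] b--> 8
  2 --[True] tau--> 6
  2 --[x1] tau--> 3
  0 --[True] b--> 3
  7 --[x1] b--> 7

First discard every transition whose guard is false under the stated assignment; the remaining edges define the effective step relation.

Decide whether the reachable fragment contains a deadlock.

R = {0,3,7}
  0: b→3  [deg 1]
  3: b→7  [deg 1]
  7: b→7  [deg 1]

Answer: DEADLOCK-FREE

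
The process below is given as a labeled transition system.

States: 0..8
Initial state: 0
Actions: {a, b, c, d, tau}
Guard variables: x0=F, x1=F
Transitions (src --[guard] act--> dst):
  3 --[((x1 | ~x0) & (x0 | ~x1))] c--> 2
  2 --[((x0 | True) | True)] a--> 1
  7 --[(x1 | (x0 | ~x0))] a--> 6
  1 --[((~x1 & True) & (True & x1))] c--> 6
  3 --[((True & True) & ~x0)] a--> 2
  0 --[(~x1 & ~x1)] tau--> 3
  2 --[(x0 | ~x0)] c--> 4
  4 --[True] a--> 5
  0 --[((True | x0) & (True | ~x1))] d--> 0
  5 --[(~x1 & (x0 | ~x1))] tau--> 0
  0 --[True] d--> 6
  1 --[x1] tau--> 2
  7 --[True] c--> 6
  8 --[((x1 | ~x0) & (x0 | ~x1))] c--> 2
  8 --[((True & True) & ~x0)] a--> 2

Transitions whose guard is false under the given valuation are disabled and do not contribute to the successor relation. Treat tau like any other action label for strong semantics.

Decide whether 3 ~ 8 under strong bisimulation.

Refine partition for ~:
  P[0] = {{0,1,2,3,4,5,6,7,8}}
  P[1] = {{0},{1,6},{2,3,7,8},{4},{5}}
  P[2] = {{0},{1,6},{2},{3,8},{4},{5},{7}}
Fixed point at round 3; 7 class(es).
class of 3: {3,8}; class of 8: {3,8}

Answer: BISIMILAR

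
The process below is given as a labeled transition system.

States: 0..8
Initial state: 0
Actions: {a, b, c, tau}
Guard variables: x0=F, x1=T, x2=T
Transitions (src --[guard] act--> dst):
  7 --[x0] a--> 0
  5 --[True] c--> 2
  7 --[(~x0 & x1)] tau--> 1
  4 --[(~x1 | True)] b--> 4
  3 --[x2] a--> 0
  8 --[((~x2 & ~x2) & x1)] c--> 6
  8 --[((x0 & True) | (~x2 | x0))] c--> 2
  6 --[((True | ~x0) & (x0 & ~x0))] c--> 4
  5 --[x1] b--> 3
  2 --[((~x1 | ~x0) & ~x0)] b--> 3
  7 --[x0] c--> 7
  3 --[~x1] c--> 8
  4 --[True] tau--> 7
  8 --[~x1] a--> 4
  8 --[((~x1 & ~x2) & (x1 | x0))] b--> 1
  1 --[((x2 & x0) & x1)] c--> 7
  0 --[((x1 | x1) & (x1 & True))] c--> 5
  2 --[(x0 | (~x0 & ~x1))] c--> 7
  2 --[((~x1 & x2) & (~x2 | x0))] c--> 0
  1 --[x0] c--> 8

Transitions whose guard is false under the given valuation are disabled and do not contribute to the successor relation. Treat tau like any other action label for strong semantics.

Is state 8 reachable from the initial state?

Answer: UNREACHABLE

Working:
8 transition(s) survive guard evaluation.
L0 = {0}
L1 = {5}  cumulative {0,5}
L2 = {2,3}  cumulative {0,2,3,5}
R = {0,2,3,5}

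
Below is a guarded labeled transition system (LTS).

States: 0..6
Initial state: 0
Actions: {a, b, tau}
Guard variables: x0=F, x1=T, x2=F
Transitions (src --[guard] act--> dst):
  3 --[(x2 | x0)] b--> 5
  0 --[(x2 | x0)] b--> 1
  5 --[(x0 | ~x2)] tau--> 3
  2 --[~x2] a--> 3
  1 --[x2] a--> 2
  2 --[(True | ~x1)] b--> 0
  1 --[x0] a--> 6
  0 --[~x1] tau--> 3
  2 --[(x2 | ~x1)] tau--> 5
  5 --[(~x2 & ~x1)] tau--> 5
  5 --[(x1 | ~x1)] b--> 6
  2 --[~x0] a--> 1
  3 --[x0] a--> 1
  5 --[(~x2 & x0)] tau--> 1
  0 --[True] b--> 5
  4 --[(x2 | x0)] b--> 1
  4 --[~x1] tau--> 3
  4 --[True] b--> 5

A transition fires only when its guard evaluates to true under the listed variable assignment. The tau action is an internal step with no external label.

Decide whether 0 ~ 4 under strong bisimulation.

Refine partition for ~:
  π0 = {{0,1,2,3,4,5,6}}
  π1 = {{0,4},{1,3,6},{2},{5}}
4 equivalence class(es) (converged in 2)
[0]={0,4}  [4]={0,4}

Answer: BISIMILAR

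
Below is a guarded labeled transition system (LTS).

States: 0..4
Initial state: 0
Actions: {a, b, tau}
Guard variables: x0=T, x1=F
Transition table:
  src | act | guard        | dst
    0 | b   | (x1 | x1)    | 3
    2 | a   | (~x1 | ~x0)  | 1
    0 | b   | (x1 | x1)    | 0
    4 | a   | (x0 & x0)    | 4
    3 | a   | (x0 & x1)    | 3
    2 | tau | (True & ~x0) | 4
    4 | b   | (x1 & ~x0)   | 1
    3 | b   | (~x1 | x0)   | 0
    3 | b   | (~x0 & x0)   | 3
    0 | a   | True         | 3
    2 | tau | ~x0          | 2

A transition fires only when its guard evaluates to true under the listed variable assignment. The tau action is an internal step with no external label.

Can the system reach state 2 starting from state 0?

After dropping false guards: 4 live edges.
depth 0: {0}
depth 1: {3}  total {0,3}
R = {0,3}

Answer: UNREACHABLE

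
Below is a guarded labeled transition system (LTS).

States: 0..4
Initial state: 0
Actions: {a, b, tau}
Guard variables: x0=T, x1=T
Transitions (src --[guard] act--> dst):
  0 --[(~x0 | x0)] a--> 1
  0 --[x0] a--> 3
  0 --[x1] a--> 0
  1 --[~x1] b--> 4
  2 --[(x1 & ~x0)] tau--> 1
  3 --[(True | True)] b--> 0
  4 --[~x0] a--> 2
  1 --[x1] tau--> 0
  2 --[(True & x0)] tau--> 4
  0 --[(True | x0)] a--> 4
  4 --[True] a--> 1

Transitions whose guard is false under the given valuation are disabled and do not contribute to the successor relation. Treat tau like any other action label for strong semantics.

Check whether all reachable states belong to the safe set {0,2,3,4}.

Answer: INVARIANT VIOLATED at state 1

Working:
Safe = {0,2,3,4}
Reachable = {0,1,3,4}
  0: ok
  1: VIOLATES
  3: ok
  4: ok
counterexample path to 1: a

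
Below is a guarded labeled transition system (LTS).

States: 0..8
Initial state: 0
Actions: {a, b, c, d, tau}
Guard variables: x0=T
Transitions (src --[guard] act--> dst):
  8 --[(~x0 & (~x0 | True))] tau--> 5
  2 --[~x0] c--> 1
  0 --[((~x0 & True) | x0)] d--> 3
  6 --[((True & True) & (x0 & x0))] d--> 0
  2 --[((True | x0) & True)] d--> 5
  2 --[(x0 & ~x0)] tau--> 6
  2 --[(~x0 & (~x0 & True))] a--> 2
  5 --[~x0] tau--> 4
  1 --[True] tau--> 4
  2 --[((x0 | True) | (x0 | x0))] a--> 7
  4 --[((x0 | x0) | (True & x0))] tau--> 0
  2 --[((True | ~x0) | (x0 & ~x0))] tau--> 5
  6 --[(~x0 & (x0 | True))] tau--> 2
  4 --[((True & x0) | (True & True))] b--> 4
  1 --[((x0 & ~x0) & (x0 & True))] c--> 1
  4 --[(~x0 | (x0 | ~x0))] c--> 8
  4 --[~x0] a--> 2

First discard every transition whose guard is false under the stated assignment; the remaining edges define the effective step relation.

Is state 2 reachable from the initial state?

Answer: UNREACHABLE

Analysis:
After dropping false guards: 9 live edges.
L0 = {0}
L1 = {3}  now seen {0,3}
Reach set: {0,3}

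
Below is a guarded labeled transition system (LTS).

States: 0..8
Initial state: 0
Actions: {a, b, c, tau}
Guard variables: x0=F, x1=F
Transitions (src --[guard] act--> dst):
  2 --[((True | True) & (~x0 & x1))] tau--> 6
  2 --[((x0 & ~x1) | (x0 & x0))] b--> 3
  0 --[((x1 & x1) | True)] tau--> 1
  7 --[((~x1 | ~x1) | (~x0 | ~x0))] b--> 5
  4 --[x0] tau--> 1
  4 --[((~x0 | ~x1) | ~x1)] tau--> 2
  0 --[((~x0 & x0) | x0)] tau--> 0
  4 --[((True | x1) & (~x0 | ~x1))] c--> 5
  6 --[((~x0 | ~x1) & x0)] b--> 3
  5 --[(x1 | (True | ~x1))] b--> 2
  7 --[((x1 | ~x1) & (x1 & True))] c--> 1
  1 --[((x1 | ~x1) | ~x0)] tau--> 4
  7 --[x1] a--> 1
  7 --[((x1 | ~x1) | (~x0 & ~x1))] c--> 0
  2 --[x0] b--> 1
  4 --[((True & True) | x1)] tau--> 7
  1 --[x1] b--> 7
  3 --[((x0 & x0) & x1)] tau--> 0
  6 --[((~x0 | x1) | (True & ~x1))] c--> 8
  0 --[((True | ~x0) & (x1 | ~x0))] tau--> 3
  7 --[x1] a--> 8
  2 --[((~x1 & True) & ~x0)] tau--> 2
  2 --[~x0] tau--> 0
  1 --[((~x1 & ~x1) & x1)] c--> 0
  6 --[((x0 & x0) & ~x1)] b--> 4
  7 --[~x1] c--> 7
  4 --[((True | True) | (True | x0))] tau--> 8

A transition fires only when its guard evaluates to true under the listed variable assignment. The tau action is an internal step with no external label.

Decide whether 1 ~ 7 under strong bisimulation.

Answer: NOT BISIMILAR

Analysis:
Bisimulation quotient by refinement:
  round 0: {{0,1,2,3,4,5,6,7,8}}
  round 1: {{0,1,2},{3,8},{4},{5},{6},{7}}
  round 2: {{0},{1},{2},{3,8},{4},{5},{6},{7}}
Fixed point at round 3; 8 class(es).
class of 1: {1}; class of 7: {7}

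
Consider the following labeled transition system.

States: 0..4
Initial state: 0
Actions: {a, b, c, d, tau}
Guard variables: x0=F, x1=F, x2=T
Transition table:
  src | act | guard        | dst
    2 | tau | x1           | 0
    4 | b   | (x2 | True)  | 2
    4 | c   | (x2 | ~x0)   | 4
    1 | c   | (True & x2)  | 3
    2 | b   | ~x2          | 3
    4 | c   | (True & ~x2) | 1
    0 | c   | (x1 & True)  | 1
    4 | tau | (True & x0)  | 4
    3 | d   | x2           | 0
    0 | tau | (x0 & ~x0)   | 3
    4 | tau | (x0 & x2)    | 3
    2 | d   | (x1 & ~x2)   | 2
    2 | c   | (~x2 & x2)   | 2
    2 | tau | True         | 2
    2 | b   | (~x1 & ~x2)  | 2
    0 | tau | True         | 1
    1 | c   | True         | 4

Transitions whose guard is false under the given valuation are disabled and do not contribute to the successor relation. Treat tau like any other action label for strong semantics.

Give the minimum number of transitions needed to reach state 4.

Answer: 2

Trace:
Breadth-first toward 4:
  Layer 0: {0}
  Layer 1: {1}
  Layer 2: {3,4}
4 enters at depth 2; path tau·c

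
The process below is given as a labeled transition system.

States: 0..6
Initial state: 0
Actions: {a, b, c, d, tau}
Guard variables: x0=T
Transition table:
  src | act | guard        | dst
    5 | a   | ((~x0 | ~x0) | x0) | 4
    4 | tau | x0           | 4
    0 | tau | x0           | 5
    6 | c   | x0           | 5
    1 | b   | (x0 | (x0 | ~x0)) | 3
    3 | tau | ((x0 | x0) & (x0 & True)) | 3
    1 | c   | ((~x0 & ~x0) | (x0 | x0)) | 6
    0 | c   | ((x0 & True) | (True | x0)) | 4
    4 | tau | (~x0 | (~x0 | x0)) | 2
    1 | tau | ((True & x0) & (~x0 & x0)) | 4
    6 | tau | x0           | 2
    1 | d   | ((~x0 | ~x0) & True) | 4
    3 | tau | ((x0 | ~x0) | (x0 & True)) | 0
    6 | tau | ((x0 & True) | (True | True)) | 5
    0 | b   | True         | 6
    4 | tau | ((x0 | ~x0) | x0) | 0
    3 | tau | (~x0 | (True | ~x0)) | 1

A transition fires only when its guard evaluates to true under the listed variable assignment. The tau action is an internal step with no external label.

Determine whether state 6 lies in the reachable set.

After dropping false guards: 15 live edges.
L0 = {0}
L1 = {4,5,6}  total {0,4,5,6}
L2 = {2}  total {0,2,4,5,6}
R = {0,2,4,5,6}
Path to 6: b

Answer: REACHABLE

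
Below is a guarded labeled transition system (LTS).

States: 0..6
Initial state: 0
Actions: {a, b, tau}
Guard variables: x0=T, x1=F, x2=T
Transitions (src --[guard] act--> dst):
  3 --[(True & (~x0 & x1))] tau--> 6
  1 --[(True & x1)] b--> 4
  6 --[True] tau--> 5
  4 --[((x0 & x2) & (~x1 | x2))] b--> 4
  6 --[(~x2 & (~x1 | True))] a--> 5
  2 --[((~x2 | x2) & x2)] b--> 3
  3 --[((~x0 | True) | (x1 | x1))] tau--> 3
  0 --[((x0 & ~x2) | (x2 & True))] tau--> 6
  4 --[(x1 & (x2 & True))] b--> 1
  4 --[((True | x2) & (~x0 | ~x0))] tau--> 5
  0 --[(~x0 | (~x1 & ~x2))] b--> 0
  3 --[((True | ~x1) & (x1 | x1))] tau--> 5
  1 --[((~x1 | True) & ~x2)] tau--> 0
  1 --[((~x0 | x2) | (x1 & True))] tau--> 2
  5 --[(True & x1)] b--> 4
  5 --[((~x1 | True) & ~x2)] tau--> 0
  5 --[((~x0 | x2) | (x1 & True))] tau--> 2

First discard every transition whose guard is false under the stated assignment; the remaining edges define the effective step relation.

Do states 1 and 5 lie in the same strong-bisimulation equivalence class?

Refine partition for ~:
  P[0] = {{0,1,2,3,4,5,6}}
  P[1] = {{0,1,3,5,6},{2,4}}
  P[2] = {{0,3,6},{1,5},{2},{4}}
  P[3] = {{0,3},{1,5},{2},{4},{6}}
  P[4] = {{0},{1,5},{2},{3},{4},{6}}
Fixed point at round 5; 6 class(es).
[1]={1,5}  [5]={1,5}

Answer: BISIMILAR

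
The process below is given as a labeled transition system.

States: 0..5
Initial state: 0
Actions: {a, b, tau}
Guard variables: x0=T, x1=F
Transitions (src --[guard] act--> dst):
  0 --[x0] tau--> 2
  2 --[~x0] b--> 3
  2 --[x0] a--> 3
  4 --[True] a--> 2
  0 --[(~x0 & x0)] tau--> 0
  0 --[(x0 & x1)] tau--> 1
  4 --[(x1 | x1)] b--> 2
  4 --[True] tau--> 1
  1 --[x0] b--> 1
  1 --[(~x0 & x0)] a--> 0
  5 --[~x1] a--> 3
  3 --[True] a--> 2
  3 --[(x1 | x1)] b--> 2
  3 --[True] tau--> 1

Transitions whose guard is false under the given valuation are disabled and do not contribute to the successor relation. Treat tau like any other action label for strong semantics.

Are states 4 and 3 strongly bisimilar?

Refine partition for ~:
  round 0: {{0,1,2,3,4,5}}
  round 1: {{0},{1},{2,5},{3,4}}
stable after 2 split(s): 4 block(s)
class of 4: {3,4}; class of 3: {3,4}

Answer: BISIMILAR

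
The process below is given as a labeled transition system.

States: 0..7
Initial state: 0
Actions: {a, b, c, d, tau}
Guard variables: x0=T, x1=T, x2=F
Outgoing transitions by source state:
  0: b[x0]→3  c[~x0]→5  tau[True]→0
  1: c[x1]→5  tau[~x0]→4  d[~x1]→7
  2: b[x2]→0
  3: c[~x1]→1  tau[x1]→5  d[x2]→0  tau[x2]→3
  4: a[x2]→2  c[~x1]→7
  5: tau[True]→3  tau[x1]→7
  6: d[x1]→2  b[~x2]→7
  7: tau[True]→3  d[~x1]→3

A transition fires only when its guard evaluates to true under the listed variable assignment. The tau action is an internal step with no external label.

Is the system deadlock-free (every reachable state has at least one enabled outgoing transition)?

Answer: DEADLOCK-FREE

Trace:
Reach set: {0,3,5,7}
  0: b→3  tau→0  [2 exit(s)]
  3: tau→5  [1 exit(s)]
  5: tau→3  tau→7  [2 exit(s)]
  7: tau→3  [1 exit(s)]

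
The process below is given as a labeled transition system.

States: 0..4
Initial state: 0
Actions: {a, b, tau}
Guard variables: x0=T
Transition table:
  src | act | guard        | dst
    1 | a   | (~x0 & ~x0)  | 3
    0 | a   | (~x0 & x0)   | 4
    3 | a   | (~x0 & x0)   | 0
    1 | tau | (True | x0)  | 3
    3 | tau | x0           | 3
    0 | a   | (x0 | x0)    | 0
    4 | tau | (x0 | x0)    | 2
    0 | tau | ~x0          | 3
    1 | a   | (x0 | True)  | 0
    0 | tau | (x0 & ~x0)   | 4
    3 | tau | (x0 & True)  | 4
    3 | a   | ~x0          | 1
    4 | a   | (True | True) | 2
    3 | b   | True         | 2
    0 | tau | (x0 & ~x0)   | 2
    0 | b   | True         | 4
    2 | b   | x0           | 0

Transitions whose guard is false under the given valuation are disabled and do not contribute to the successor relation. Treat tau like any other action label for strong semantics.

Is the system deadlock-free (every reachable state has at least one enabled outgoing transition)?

Reach set: {0,2,4}
  0: a→0  b→4  [2 out]
  2: b→0  [1 out]
  4: a→2  tau→2  [2 out]

Answer: DEADLOCK-FREE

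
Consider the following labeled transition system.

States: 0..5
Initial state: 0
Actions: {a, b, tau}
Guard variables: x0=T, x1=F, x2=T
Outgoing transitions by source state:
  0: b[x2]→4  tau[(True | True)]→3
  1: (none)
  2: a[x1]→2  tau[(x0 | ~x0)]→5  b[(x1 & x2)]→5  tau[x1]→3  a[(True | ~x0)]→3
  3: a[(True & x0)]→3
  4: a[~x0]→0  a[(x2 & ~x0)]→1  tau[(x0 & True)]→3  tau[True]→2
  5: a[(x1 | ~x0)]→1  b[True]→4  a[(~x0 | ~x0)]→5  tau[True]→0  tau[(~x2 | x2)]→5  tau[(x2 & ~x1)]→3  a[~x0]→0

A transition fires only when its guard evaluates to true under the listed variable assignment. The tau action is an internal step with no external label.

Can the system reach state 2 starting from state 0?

Answer: REACHABLE

Working:
After dropping false guards: 11 live edges.
Layer 0: {0}
Layer 1: {3,4}  now seen {0,3,4}
Layer 2: {2}  now seen {0,2,3,4}
Layer 3: {5}  now seen {0,2,3,4,5}
Reach set: {0,2,3,4,5}
trace reaching 2: b·tau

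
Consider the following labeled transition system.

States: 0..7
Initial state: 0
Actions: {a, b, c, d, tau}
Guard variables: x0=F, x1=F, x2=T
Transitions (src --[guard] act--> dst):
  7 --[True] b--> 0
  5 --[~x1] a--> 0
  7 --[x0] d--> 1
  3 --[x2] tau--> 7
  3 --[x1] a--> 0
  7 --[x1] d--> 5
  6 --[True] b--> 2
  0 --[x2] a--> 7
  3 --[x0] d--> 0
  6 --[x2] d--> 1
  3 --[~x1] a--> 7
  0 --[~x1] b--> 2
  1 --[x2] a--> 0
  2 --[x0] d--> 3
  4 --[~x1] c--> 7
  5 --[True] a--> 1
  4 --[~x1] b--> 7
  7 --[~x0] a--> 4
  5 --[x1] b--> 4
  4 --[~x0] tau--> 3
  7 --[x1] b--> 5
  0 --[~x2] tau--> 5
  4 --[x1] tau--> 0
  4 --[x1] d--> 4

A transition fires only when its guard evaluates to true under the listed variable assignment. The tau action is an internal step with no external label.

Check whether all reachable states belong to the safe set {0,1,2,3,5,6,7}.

Safe = {0,1,2,3,5,6,7}
Reach set: {0,2,3,4,7}
  0: safe
  2: safe
  3: safe
  4: VIOLATES
  7: safe
witness against invariant: a·a → 4

Answer: INVARIANT VIOLATED at state 4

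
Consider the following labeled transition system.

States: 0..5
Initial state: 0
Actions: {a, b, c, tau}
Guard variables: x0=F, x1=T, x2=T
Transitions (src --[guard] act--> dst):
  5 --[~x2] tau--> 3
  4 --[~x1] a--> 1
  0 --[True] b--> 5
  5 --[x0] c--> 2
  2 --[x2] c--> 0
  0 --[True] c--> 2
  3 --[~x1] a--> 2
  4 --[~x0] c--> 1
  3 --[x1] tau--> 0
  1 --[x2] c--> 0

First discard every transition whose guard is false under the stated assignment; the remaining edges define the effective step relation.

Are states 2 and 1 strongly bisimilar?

Answer: BISIMILAR

Trace:
Refine partition for ~:
  round 0: {{0,1,2,3,4,5}}
  round 1: {{0},{1,2,4},{3},{5}}
  round 2: {{0},{1,2},{3},{4},{5}}
stable after 3 split(s): 5 block(s)
[2]={1,2}  [1]={1,2}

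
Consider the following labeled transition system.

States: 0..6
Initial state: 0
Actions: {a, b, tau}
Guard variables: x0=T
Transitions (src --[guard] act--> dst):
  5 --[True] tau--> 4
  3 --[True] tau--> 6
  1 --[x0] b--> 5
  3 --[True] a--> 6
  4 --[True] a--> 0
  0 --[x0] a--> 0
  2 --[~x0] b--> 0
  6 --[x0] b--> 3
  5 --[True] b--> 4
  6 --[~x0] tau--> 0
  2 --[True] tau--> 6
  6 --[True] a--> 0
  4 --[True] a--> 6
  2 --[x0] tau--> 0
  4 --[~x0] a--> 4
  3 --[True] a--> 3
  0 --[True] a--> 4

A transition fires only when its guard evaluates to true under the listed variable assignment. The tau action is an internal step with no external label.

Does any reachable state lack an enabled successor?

Answer: DEADLOCK-FREE

Analysis:
Reachable = {0,3,4,6}
  0: a→0  a→4  [2 exit(s)]
  3: a→3  a→6  tau→6  [3 exit(s)]
  4: a→0  a→6  [2 exit(s)]
  6: a→0  b→3  [2 exit(s)]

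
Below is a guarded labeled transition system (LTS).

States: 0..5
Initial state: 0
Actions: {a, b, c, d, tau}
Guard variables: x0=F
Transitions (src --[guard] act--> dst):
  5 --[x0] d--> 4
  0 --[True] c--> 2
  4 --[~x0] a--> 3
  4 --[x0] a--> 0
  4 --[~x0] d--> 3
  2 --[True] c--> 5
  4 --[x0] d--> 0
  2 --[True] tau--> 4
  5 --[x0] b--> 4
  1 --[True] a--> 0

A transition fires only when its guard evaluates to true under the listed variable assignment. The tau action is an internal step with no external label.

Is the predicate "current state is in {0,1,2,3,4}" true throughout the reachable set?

Safe = {0,1,2,3,4}
Reach set: {0,2,3,4,5}
  0: ok
  2: ok
  3: ok
  4: ok
  5: VIOLATES
witness against invariant: c·c → 5

Answer: INVARIANT VIOLATED at state 5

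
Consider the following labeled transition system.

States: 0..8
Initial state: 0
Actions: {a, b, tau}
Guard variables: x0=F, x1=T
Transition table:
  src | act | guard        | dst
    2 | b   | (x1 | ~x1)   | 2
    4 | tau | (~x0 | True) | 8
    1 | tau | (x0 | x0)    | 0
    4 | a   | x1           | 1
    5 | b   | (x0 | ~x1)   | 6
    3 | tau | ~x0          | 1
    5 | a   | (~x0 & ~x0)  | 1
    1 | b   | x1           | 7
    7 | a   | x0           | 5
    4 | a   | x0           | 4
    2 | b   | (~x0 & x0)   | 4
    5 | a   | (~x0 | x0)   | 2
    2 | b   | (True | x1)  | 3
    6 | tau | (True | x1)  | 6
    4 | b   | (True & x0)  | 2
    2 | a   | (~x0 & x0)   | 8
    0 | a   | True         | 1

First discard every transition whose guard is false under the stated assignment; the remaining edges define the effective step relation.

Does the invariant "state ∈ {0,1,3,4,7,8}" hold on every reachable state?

Answer: INVARIANT HOLDS

Working:
Allowed set {0,1,3,4,7,8}
R = {0,1,7}
  0: ok
  1: ok
  7: ok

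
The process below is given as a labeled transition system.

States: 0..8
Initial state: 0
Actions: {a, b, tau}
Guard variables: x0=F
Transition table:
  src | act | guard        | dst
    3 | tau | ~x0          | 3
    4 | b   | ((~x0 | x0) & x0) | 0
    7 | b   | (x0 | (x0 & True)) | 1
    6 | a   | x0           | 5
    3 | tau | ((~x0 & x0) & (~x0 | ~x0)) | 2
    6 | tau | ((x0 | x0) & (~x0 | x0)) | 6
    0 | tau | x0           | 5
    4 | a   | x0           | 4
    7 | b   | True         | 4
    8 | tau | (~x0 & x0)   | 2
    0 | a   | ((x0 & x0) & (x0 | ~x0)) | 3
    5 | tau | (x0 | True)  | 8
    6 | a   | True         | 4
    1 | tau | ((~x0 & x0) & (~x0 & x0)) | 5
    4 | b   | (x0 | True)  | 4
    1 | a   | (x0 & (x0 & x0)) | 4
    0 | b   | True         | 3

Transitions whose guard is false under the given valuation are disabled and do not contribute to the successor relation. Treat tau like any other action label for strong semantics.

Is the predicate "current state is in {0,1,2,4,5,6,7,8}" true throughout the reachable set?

Inv-set: {0,1,2,4,5,6,7,8}
Reachable = {0,3}
  0: safe
  3: ✗ unsafe
witness against invariant: b → 3

Answer: INVARIANT VIOLATED at state 3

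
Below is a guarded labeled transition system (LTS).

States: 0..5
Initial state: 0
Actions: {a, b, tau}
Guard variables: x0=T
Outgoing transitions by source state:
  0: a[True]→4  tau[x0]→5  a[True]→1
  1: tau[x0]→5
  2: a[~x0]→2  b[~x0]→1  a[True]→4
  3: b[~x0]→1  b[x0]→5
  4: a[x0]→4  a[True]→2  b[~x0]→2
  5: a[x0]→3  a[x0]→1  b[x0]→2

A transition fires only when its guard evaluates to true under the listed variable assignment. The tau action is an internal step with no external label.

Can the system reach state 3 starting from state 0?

Answer: REACHABLE

Analysis:
Guard filter leaves 11 enabled edge(s).
Layer 0: {0}
Layer 1: {1,4,5}  cumulative {0,1,4,5}
Layer 2: {2,3}  cumulative {0,1,2,3,4,5}
Reach set: {0,1,2,3,4,5}
Path to 3: tau·a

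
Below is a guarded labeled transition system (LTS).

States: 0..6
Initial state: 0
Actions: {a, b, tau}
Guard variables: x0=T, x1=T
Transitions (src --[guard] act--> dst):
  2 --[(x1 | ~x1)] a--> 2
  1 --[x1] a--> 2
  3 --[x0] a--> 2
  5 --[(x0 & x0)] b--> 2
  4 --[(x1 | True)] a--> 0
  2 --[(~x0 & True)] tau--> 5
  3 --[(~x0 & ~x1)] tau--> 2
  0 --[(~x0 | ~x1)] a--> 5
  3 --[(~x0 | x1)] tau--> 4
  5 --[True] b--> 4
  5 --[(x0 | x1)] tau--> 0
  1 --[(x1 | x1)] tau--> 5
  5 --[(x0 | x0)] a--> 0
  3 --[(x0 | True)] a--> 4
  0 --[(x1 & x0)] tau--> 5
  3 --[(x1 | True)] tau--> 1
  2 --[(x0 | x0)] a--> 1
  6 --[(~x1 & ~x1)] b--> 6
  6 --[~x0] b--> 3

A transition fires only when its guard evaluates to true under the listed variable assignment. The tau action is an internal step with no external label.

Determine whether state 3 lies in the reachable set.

Answer: UNREACHABLE

Trace:
Guard filter leaves 14 enabled edge(s).
L0 = {0}
L1 = {5}  total {0,5}
L2 = {2,4}  total {0,2,4,5}
L3 = {1}  total {0,1,2,4,5}
Reach set: {0,1,2,4,5}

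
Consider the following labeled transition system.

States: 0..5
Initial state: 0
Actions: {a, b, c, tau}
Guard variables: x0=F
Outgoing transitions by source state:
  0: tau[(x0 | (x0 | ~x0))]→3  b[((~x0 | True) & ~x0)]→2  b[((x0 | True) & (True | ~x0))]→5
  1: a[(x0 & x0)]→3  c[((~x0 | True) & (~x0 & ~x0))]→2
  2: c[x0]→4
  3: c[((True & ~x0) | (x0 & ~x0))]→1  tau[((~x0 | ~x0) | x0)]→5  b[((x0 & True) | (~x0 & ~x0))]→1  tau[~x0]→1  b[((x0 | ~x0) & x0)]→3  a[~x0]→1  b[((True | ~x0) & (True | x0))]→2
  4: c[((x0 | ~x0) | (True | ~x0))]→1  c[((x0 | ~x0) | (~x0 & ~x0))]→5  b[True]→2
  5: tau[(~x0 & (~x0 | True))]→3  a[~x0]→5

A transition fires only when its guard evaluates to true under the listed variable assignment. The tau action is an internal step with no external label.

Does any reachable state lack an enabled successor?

Reach set: {0,1,2,3,5}
  0: b→2  b→5  tau→3  [3 out]
  1: c→2  [1 out]
  2: ∅  [STUCK]
  3: a→1  b→1  b→2  c→1  tau→1  tau→5  [6 out]
  5: a→5  tau→3  [2 out]
Path to 2: b

Answer: DEADLOCK at state 2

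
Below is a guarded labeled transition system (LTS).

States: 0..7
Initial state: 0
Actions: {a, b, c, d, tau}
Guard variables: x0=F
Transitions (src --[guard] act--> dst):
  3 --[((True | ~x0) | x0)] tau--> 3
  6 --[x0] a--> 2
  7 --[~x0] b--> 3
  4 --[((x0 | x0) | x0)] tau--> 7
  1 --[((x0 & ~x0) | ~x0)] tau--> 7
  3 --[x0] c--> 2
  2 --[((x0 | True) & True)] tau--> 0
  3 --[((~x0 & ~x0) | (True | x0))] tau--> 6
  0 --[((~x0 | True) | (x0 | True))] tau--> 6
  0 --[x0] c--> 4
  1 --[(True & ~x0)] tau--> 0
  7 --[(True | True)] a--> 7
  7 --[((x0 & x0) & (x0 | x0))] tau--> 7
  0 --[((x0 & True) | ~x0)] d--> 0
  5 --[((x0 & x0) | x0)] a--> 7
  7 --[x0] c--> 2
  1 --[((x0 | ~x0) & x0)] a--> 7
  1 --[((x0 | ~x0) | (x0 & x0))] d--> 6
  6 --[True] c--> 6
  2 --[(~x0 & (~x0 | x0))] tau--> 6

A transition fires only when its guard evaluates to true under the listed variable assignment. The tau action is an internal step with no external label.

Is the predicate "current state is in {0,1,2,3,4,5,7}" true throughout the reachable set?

Answer: INVARIANT VIOLATED at state 6

Trace:
Inv-set: {0,1,2,3,4,5,7}
Reach set: {0,6}
  0: ok
  6: outside
reach 6 via tau — violates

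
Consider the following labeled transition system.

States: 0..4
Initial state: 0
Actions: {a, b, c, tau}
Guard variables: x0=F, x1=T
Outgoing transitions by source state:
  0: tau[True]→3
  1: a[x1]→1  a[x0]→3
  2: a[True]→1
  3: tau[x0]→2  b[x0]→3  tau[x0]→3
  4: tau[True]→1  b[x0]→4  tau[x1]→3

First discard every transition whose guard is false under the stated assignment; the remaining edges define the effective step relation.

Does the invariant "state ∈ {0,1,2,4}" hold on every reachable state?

Answer: INVARIANT VIOLATED at state 3

Trace:
Allowed set {0,1,2,4}
Reachable = {0,3}
  0: ok
  3: VIOLATES
witness against invariant: tau → 3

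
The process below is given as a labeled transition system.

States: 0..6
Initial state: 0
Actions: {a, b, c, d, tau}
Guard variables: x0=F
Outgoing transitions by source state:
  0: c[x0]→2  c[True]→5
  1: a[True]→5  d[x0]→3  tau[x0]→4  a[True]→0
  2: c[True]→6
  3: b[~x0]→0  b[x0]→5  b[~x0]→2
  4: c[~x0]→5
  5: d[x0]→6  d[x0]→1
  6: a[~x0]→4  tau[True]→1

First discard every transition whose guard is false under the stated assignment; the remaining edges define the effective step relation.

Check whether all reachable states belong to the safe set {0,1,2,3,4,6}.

Safe = {0,1,2,3,4,6}
R = {0,5}
  0: safe
  5: VIOLATES
reach 5 via c — violates

Answer: INVARIANT VIOLATED at state 5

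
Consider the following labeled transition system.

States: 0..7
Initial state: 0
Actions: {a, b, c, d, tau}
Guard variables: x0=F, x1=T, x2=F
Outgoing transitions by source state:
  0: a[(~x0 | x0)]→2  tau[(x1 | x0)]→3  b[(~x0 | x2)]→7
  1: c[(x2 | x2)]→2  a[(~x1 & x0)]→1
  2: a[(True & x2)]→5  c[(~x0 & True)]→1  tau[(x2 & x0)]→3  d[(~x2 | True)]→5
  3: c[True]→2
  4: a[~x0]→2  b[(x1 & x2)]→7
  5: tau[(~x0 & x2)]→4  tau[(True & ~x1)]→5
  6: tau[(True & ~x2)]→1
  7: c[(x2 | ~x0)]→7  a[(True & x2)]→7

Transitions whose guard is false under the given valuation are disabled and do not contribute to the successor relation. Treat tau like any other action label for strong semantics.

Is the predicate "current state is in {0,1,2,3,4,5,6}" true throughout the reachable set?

Allowed set {0,1,2,3,4,5,6}
R = {0,1,2,3,5,7}
  0: ok
  1: ok
  2: ok
  3: ok
  5: ok
  7: outside
counterexample path to 7: b

Answer: INVARIANT VIOLATED at state 7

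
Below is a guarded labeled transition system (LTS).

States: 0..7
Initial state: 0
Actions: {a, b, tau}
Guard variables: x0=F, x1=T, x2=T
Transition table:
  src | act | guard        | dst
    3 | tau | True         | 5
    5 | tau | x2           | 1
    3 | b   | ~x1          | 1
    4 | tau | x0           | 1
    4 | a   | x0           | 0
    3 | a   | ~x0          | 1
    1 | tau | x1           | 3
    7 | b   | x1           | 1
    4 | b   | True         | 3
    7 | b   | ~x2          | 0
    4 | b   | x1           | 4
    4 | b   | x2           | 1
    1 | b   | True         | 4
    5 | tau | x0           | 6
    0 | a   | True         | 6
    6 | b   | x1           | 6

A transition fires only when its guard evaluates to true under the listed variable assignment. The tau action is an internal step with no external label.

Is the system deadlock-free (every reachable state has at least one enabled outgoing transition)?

Answer: DEADLOCK-FREE

Trace:
Reachable = {0,6}
  0: a→6  [1 exit(s)]
  6: b→6  [1 exit(s)]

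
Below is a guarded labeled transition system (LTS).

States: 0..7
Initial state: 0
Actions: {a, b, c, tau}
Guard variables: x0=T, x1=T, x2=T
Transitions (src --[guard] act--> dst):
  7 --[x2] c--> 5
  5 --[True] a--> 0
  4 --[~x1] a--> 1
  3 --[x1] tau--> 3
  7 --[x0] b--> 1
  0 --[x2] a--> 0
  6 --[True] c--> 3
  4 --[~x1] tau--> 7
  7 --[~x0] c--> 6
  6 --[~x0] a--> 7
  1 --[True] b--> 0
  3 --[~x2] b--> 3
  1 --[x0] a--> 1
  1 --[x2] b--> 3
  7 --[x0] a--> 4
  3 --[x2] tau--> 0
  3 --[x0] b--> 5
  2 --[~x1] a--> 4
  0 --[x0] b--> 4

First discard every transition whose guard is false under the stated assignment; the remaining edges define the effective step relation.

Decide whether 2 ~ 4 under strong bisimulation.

Refine partition for ~:
  π0 = {{0,1,2,3,4,5,6,7}}
  π1 = {{0,1},{2,4},{3},{5},{6},{7}}
  π2 = {{0},{1},{2,4},{3},{5},{6},{7}}
Fixed point at round 3; 7 class(es).
2∈{2,4}, 4∈{2,4}

Answer: BISIMILAR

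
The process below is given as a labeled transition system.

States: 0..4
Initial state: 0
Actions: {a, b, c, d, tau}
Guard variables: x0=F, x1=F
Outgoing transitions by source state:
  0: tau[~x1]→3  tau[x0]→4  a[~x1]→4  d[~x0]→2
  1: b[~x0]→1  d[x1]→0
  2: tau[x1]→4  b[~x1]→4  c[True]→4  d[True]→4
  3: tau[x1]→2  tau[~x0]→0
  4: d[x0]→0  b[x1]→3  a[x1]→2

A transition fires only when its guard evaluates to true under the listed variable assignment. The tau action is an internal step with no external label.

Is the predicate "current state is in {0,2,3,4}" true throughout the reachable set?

Answer: INVARIANT HOLDS

Analysis:
Safe = {0,2,3,4}
Reachable = {0,2,3,4}
  0: ok
  2: ok
  3: ok
  4: ok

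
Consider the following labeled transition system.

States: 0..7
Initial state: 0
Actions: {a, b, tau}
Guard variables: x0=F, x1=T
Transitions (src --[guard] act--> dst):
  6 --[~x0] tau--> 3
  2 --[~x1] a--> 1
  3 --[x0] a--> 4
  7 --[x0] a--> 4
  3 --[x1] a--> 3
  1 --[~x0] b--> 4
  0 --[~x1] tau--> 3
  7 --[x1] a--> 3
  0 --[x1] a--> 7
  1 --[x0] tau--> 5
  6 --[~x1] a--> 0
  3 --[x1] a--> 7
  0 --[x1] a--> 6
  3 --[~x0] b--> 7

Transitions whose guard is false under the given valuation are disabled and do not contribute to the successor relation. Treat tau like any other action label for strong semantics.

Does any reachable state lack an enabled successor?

Answer: DEADLOCK-FREE

Trace:
R = {0,3,6,7}
  0: a→6  a→7  [deg 2]
  3: a→3  a→7  b→7  [deg 3]
  6: tau→3  [deg 1]
  7: a→3  [deg 1]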